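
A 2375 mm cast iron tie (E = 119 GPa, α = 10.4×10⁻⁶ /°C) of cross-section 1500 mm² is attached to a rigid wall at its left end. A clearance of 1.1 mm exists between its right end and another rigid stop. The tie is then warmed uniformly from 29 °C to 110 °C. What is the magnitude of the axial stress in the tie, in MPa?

Unrestrained expansion: δ_free = αΔT L = 10.4×10⁻⁶ × 81 × 2375 = 2.001 mm.
This exceeds the 1.1 mm gap, so the wall pushes back. The portion of expansion that must be recovered elastically is δ_free − gap = 2.001 − 1.1 = 0.9007 mm.
So σ = E(δ_free − g)/L = 119×10³ × 0.9007/2375 = 45.13 MPa.

σ ≈ 45.1 MPa (compressive)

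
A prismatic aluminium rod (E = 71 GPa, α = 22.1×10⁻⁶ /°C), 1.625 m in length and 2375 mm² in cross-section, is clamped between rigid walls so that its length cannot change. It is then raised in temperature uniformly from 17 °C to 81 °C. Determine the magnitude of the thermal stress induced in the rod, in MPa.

With length fixed, the mechanical strain must cancel the thermal strain αΔT = 22.1×10⁻⁶ × 64 = 1414.4×10⁻⁶.
The stress required to suppress this strain is σ = Eε = 71×10³ × 1414.4×10⁻⁶ = 100.4 MPa, compressive since the rod is trying to expand.

σ ≈ 100 MPa (compressive)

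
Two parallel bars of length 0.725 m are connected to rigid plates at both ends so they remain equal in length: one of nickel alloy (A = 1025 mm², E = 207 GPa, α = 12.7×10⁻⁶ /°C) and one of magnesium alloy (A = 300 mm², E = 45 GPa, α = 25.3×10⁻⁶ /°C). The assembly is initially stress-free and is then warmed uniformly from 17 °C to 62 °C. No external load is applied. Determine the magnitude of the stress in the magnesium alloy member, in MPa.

σ ≈ 24 MPa (compressive)

Equilibrium of a rigid end plate with no external load gives equal and opposite internal forces ±P in the two members. Since α_{magnesium alloy} > α_{nickel alloy}, heating drives the magnesium alloy into compression and the nickel alloy into tension.
Compatibility of the two members (thermal + elastic change equal): (α₁ − α₂)ΔT = P·[1/(A₁E₁) + 1/(A₂E₂)].
|α₁ − α₂|·ΔT = 12.6×10⁻⁶ × 45 = 0.000567.
1/(A₁E₁) + 1/(A₂E₂) = 1/(1025×207×10³) + 1/(300×45×10³) = 7.879×10⁻⁸ N⁻¹.
P = 0.000567 / 7.879×10⁻⁸ = 7197 N = 7.197 kN.
σ_{magnesium alloy} = P/A₂ = 7197/300 = 23.99 MPa, compressive.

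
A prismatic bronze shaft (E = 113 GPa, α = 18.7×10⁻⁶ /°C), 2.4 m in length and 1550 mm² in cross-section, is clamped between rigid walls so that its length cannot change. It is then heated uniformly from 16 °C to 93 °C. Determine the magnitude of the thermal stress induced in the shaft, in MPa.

σ ≈ 163 MPa (compressive)

Because both ends are immovable the net strain is zero, and the suppressed thermal strain is αΔT = 18.7×10⁻⁶ × 77 = 1439.9×10⁻⁶.
σ = EαΔT = 113×10³ × 18.7×10⁻⁶ × 77 = 162.7 MPa (compressive; the shaft is trying to expand).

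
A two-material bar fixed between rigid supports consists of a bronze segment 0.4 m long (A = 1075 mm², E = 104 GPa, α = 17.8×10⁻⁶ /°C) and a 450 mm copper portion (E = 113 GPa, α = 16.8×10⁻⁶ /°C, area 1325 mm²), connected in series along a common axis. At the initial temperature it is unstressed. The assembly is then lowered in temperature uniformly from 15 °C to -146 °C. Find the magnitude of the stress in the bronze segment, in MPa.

σ ≈ 334 MPa (tensile)

If the supports were absent, the total length change would be Σ αᵢΔT Lᵢ = 17.8×10⁻⁶×161×400 + 16.8×10⁻⁶×161×450 = 2.363 mm.
The rigid supports impose zero overall length change; the single axial force P common to all segments must satisfy P Σ Lᵢ/(AᵢEᵢ) = δ_free.
Σ Lᵢ/(AᵢEᵢ) = 400/(1075×104×10³) + 450/(1325×113×10³) = 6.583×10⁻⁶ mm/N.
Hence P = δ_free / Σ(L/AE) = 2.363/6.583×10⁻⁶ = 359 kN (tensile).
σ_{bronze} = P / A = 359000 / 1075 = 334 MPa.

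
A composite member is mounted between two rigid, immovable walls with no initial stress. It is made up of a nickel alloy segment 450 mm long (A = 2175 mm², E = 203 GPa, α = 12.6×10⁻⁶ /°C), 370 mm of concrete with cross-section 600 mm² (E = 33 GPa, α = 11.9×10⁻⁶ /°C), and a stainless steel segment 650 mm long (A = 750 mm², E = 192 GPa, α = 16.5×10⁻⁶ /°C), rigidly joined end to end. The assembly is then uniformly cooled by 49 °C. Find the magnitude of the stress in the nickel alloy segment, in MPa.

σ ≈ 19.3 MPa (tensile)

Free thermal contraction of the whole bar: Σ αᵢΔT Lᵢ = 12.6×10⁻⁶×49×450 + 11.9×10⁻⁶×49×370 + 16.5×10⁻⁶×49×650 = 1.019 mm.
The walls prevent any net length change, so an axial force P (same in every segment) develops. Compatibility: P · Σ Lᵢ/(AᵢEᵢ) = δ_free.
Σ Lᵢ/(AᵢEᵢ) = 450/(2175×203×10³) + 370/(600×33×10³) + 650/(750×192×10³) = 2.422×10⁻⁵ mm/N.
So P = 1.019 / 2.422×10⁻⁵ = 42.08 kN, tensile.
σ_{nickel alloy} = P / A = 42080 / 2175 = 19.35 MPa.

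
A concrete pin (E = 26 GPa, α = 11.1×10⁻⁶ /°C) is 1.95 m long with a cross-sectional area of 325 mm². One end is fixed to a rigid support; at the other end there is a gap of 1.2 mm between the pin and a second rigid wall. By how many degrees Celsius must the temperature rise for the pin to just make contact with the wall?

ΔT ≈ 55.4 °C

The gap closes when αΔT L = 1.2 mm, since the pin is still unstressed at that instant.
ΔT = 1.2 / (11.1×10⁻⁶ × 1950) = 55.44 °C.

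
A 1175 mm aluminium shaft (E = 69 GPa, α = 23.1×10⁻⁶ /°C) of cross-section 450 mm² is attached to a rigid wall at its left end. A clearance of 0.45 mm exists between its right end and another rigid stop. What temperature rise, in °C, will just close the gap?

The gap closes when αΔT L = 0.45 mm, since the shaft is still unstressed at that instant.
So ΔT = g/(αL) = 0.45/(23.1×10⁻⁶ × 1175) = 16.58 °C.

ΔT ≈ 16.6 °C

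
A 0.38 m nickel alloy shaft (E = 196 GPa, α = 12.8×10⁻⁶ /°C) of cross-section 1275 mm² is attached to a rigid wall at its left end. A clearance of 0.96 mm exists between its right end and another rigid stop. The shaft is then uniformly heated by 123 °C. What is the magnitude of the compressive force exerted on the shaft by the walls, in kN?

P ≈ 0 kN

If the wall were absent the shaft would grow by αΔT L = 12.8×10⁻⁶ × 123 × 380 = 0.5983 mm.
Since δ_free = 0.598 mm is less than the 0.96 mm gap, the shaft never touches the wall. No axial force develops.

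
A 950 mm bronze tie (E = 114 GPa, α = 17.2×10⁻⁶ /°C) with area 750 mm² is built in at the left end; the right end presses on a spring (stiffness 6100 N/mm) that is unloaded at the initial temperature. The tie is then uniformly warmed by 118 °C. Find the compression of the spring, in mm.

δ ≈ 1.81 mm

Free thermal expansion: δ_free = αΔT L = 17.2×10⁻⁶ × 118 × 950 = 1.928 mm.
Let P be the compressive force at the spring. The tie shortens elastically by PL/(AE) and the spring compresses by P/k; together these equal δ_free.
P [ L/(AE) + 1/k ] = δ_free → P [ 950/(750×114×10³) + 1/(6100) ] = 1.928.
P = 1.928 / 0.000175 = 11010 N.
Spring compression = P/k = 11010/(6100) = 1.806 mm.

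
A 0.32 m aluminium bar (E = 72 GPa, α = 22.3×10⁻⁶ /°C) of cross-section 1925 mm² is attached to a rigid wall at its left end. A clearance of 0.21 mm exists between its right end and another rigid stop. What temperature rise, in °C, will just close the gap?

ΔT ≈ 29.4 °C

Contact occurs when the free expansion equals the gap: αΔT L = 0.21 mm.
So ΔT = g/(αL) = 0.21/(22.3×10⁻⁶ × 320) = 29.43 °C.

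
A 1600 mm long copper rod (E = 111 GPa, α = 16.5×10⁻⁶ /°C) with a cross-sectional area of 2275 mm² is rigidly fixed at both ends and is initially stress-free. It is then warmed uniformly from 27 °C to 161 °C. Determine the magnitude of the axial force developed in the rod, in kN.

The ends cannot move, so σ = EαΔT = 111×10³ × 16.5×10⁻⁶ × 134 = 245.4 MPa.
Then P = σA = 245.4 × 2275 mm² = 558.3 kN, compressive.

P ≈ 558 kN (compressive)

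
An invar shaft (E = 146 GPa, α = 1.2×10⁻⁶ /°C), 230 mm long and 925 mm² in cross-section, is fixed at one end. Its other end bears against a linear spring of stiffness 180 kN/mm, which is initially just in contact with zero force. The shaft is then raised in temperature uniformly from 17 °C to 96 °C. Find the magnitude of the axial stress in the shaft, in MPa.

Free thermal expansion: δ_free = αΔT L = 1.2×10⁻⁶ × 79 × 230 = 0.0218 mm.
Let P be the compressive force at the spring. The shaft shortens elastically by PL/(AE) and the spring compresses by P/k; together these equal δ_free.
P [ L/(AE) + 1/k ] = δ_free → P [ 230/(925×146×10³) + 1/(180×10³) ] = 0.0218.
P = 0.0218 / 7.259×10⁻⁶ = 3004 N.
σ = P/A = 3004/925 = 3.247 MPa.

σ ≈ 3.25 MPa (compressive)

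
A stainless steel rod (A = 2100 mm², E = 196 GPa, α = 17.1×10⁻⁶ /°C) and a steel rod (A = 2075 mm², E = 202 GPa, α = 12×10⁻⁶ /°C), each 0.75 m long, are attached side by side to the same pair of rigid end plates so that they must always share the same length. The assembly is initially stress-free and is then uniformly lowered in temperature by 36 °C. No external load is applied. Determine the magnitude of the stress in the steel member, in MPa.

σ ≈ 18.4 MPa (compressive)

Both members must finish at the same length. With the larger α, the stainless steel tends to over-contract; the plates restrain it, putting the stainless steel in tension and the steel in compression. With no external load the two internal forces are equal and opposite, magnitude P.
Setting the final lengths equal and cancelling L: (α₁ − α₂)ΔT = P/(A₁E₁) + P/(A₂E₂).
|α₁ − α₂|·ΔT = 5.1×10⁻⁶ × 36 = 0.0001836.
1/(A₁E₁) + 1/(A₂E₂) = 1/(2100×196×10³) + 1/(2075×202×10³) = 4.815×10⁻⁹ N⁻¹.
P = 0.0001836 / 4.815×10⁻⁹ = 38130 N = 38.13 kN.
σ_{steel} = P/A₂ = 38130/2075 = 18.38 MPa, compressive.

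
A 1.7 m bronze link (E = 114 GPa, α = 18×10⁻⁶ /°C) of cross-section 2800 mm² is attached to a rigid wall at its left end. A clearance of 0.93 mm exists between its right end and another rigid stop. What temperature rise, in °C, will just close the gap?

The gap closes when αΔT L = 0.93 mm, since the link is still unstressed at that instant.
ΔT = 0.93 / (18×10⁻⁶ × 1700) = 30.39 °C.

ΔT ≈ 30.4 °C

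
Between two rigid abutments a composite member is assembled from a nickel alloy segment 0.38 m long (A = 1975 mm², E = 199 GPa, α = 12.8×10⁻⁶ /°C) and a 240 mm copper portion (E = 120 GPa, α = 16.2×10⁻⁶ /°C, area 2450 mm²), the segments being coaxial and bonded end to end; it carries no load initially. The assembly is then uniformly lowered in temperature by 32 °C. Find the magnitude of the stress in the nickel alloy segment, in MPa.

Free thermal contraction of the whole bar: Σ αᵢΔT Lᵢ = 12.8×10⁻⁶×32×380 + 16.2×10⁻⁶×32×240 = 0.2801 mm.
The walls prevent any net length change, so an axial force P (same in every segment) develops. Compatibility: P · Σ Lᵢ/(AᵢEᵢ) = δ_free.
Σ Lᵢ/(AᵢEᵢ) = 380/(1975×199×10³) + 240/(2450×120×10³) = 1.783×10⁻⁶ mm/N.
So P = 0.2801 / 1.783×10⁻⁶ = 157.1 kN, tensile.
σ_{nickel alloy} = P / A = 157100 / 1975 = 79.52 MPa.

σ ≈ 79.5 MPa (tensile)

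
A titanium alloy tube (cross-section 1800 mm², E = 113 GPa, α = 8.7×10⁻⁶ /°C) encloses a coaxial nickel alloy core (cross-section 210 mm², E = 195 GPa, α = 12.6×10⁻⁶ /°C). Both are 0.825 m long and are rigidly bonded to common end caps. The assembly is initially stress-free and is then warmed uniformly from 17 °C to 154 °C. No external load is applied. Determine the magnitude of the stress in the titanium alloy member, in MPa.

Both members must finish at the same length. With the larger α, the nickel alloy tends to over-expand; the plates restrain it, putting the nickel alloy in compression and the titanium alloy in tension. With no external load the two internal forces are equal and opposite, magnitude P.
Compatibility of the two members (thermal + elastic change equal): (α₁ − α₂)ΔT = P·[1/(A₁E₁) + 1/(A₂E₂)].
|α₁ − α₂|·ΔT = 3.9×10⁻⁶ × 137 = 0.0005343.
1/(A₁E₁) + 1/(A₂E₂) = 1/(1800×113×10³) + 1/(210×195×10³) = 2.934×10⁻⁸ N⁻¹.
P = 0.0005343 / 2.934×10⁻⁸ = 18210 N = 18.21 kN.
σ_{titanium alloy} = P/A₁ = 18210/1800 = 10.12 MPa, tensile.

σ ≈ 10.1 MPa (tensile)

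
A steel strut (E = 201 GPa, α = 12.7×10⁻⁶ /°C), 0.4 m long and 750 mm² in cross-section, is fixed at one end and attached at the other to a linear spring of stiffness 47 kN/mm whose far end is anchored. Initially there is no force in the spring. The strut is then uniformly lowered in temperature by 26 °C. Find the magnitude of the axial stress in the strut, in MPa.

σ ≈ 7.36 MPa (tensile)

If the spring were absent the strut would shorten by αΔT L = 12.7×10⁻⁶ × 26 × 400 = 0.1321 mm.
With a force P in the spring, the elastic change of the strut is PL/(AE) and that of the spring is P/k; compatibility requires their sum to equal δ_free.
P [ L/(AE) + 1/k ] = δ_free → P [ 400/(750×201×10³) + 1/(47×10³) ] = 0.1321.
P = 0.1321 / 2.393×10⁻⁵ = 5519 N.
σ = P/A = 5519/750 = 7.359 MPa.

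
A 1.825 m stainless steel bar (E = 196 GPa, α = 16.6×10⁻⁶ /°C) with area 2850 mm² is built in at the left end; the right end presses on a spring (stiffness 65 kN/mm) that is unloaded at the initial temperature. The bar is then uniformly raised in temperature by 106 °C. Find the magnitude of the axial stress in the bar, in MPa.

The unrestrained thermal change is αΔT L = 16.6×10⁻⁶ × 106 × 1825 = 3.211 mm.
With a force P in the spring, the elastic change of the bar is PL/(AE) and that of the spring is P/k; compatibility requires their sum to equal δ_free.
P [ L/(AE) + 1/k ] = δ_free → P [ 1825/(2850×196×10³) + 1/(65×10³) ] = 3.211.
P = 3.211 / 1.865×10⁻⁵ = 172200 N.
σ = P/A = 172200/2850 = 60.41 MPa.

σ ≈ 60.4 MPa (compressive)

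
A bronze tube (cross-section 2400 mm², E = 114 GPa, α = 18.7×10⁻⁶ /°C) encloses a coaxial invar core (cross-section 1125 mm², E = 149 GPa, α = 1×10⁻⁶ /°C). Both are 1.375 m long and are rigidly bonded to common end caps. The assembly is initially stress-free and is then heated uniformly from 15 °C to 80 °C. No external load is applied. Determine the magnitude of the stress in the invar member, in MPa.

Equilibrium of a rigid end plate with no external load gives equal and opposite internal forces ±P in the two members. Since α_{bronze} > α_{invar}, heating drives the bronze into compression and the invar into tension.
Equating the net (thermal + elastic) strains gives |α₁ − α₂|·ΔT = P·[1/(A₁E₁) + 1/(A₂E₂)].
|α₁ − α₂|·ΔT = 17.7×10⁻⁶ × 65 = 0.001151.
1/(A₁E₁) + 1/(A₂E₂) = 1/(2400×114×10³) + 1/(1125×149×10³) = 9.621×10⁻⁹ N⁻¹.
So P = 0.001151 / 9.621×10⁻⁹ = 119.6 kN.
σ_{invar} = P/A₂ = 119600/1125 = 106.3 MPa, tensile.

σ ≈ 106 MPa (tensile)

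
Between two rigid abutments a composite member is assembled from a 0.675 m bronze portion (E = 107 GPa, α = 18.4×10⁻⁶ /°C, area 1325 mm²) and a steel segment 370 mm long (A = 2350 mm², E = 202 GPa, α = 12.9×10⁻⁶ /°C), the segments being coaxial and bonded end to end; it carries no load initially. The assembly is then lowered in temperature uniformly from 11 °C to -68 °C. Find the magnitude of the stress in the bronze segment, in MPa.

σ ≈ 185 MPa (tensile)

Free thermal contraction of the whole bar: Σ αᵢΔT Lᵢ = 18.4×10⁻⁶×79×675 + 12.9×10⁻⁶×79×370 = 1.358 mm.
The walls prevent any net length change, so an axial force P (same in every segment) develops. Compatibility: P · Σ Lᵢ/(AᵢEᵢ) = δ_free.
The series flexibility is Σ Lᵢ/(AᵢEᵢ) = 675/(1325×107×10³) + 370/(2350×202×10³) = 5.541×10⁻⁶ mm/N.
P = 1.358 / 5.541×10⁻⁶ = 245100 N = 245.1 kN, tensile.
σ_{bronze} = P / A = 245100 / 1325 = 185 MPa.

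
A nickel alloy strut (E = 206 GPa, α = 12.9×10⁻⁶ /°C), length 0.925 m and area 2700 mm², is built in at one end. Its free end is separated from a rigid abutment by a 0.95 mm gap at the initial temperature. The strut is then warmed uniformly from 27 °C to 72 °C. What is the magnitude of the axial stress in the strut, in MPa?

Free thermal elongation = αΔT L = 12.9×10⁻⁶ × 45 × 925 = 0.537 mm.
Since δ_free = 0.537 mm is less than the 0.95 mm gap, the strut never touches the wall. No axial force develops.

σ ≈ 0 MPa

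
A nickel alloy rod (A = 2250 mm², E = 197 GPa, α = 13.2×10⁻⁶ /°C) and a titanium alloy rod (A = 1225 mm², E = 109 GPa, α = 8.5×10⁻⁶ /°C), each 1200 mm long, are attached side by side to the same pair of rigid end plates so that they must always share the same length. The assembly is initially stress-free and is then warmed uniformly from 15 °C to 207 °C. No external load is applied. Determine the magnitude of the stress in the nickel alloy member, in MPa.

Both members must finish at the same length. With the larger α, the nickel alloy tends to over-expand; the plates restrain it, putting the nickel alloy in compression and the titanium alloy in tension. With no external load the two internal forces are equal and opposite, magnitude P.
Compatibility of the two members (thermal + elastic change equal): (α₁ − α₂)ΔT = P·[1/(A₁E₁) + 1/(A₂E₂)].
|α₁ − α₂|·ΔT = 4.7×10⁻⁶ × 192 = 0.0009024.
1/(A₁E₁) + 1/(A₂E₂) = 1/(2250×197×10³) + 1/(1225×109×10³) = 9.745×10⁻⁹ N⁻¹.
P = 0.0009024 / 9.745×10⁻⁹ = 92600 N = 92.6 kN.
σ_{nickel alloy} = P/A₁ = 92600/2250 = 41.15 MPa, compressive.

σ ≈ 41.2 MPa (compressive)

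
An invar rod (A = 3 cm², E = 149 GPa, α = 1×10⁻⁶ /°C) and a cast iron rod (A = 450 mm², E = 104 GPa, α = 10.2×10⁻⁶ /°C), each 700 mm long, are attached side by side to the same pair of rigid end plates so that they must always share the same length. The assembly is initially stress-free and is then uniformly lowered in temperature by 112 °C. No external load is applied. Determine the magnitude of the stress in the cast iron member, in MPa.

Equilibrium of a rigid end plate with no external load gives equal and opposite internal forces ±P in the two members. Since α_{cast iron} > α_{invar}, cooling drives the cast iron into tension and the invar into compression.
Compatibility of the two members (thermal + elastic change equal): (α₁ − α₂)ΔT = P·[1/(A₁E₁) + 1/(A₂E₂)].
|α₁ − α₂|·ΔT = 9.2×10⁻⁶ × 112 = 0.00103.
1/(A₁E₁) + 1/(A₂E₂) = 1/(300×149×10³) + 1/(450×104×10³) = 4.374×10⁻⁸ N⁻¹.
So P = 0.00103 / 4.374×10⁻⁸ = 23.56 kN.
σ_{cast iron} = P/A₂ = 23560/450 = 52.35 MPa, tensile.

σ ≈ 52.4 MPa (tensile)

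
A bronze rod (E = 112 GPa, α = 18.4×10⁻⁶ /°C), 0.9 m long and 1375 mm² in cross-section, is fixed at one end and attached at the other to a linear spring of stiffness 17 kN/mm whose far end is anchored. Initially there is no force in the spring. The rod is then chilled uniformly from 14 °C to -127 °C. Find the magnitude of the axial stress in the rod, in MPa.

σ ≈ 26.3 MPa (tensile)

The unrestrained thermal change is αΔT L = 18.4×10⁻⁶ × 141 × 900 = 2.335 mm.
With a force P in the spring, the elastic change of the rod is PL/(AE) and that of the spring is P/k; compatibility requires their sum to equal δ_free.
So P = δ_free / [L/(AE) + 1/k] = 2.335 / [ 900/(1375×112×10³) + 1/(17×10³) ].
P = 2.335 / 6.467×10⁻⁵ = 36110 N.
σ = P/A = 36110/1375 = 26.26 MPa.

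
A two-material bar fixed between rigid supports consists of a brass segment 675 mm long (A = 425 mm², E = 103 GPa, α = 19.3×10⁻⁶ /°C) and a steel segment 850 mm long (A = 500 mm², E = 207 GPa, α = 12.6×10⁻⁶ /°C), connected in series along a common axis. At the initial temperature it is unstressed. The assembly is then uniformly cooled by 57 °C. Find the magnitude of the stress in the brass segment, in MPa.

σ ≈ 135 MPa (tensile)

Free thermal contraction of the whole bar: Σ αᵢΔT Lᵢ = 19.3×10⁻⁶×57×675 + 12.6×10⁻⁶×57×850 = 1.353 mm.
The walls prevent any net length change, so an axial force P (same in every segment) develops. Compatibility: P · Σ Lᵢ/(AᵢEᵢ) = δ_free.
Σ Lᵢ/(AᵢEᵢ) = 675/(425×103×10³) + 850/(500×207×10³) = 2.363×10⁻⁵ mm/N.
Hence P = δ_free / Σ(L/AE) = 1.353/2.363×10⁻⁵ = 57.25 kN (tensile).
σ_{brass} = P / A = 57250 / 425 = 134.7 MPa.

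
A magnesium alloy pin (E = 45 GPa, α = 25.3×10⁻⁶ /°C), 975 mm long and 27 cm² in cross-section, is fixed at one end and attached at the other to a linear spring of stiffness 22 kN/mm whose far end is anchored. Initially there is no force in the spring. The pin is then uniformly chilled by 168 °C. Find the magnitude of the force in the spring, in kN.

If the spring were absent the pin would shorten by αΔT L = 25.3×10⁻⁶ × 168 × 975 = 4.144 mm.
Let P be the tensile force in the spring. The pin extends elastically by PL/(AE) and the spring stretches by P/k; together these equal δ_free.
P [ L/(AE) + 1/k ] = δ_free → P [ 975/(2700×45×10³) + 1/(22×10³) ] = 4.144.
P = 4.144 / 5.348×10⁻⁵ = 77490 N.

P ≈ 77.5 kN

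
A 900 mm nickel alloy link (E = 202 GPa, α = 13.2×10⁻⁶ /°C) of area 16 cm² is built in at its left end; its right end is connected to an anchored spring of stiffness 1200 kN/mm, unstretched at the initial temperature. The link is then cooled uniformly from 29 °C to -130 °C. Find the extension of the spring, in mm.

δ ≈ 0.435 mm

If the spring were absent the link would shorten by αΔT L = 13.2×10⁻⁶ × 159 × 900 = 1.889 mm.
Let P be the tensile force in the spring. The link extends elastically by PL/(AE) and the spring stretches by P/k; together these equal δ_free.
P [ L/(AE) + 1/k ] = δ_free → P [ 900/(1600×202×10³) + 1/(1200×10³) ] = 1.889.
P = 1.889 / 3.618×10⁻⁶ = 522100 N.
Spring extension = P/k = 522100/(1200×10³) = 0.4351 mm.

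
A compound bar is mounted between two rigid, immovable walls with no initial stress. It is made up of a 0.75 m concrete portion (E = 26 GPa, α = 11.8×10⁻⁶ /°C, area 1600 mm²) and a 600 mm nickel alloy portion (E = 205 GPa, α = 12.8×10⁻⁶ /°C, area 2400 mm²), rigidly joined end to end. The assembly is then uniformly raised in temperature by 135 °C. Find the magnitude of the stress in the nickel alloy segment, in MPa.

With the walls removed the bar would change length by δ_free = Σ αᵢΔT Lᵢ = 11.8×10⁻⁶×135×750 + 12.8×10⁻⁶×135×600 = 2.232 mm.
Since the ends are fixed, an axial force P builds up, equal in every segment, with P · Σ Lᵢ/(AᵢEᵢ) = δ_free.
Σ Lᵢ/(AᵢEᵢ) = 750/(1600×26×10³) + 600/(2400×205×10³) = 1.925×10⁻⁵ mm/N.
Hence P = δ_free / Σ(L/AE) = 2.232/1.925×10⁻⁵ = 115.9 kN (compressive).
σ_{nickel alloy} = P / A = 115900 / 2400 = 48.31 MPa.

σ ≈ 48.3 MPa (compressive)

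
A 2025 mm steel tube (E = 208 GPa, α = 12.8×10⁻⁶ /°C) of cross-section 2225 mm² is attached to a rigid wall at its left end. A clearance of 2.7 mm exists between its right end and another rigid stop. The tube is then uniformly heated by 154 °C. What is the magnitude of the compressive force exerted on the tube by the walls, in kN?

Unrestrained expansion: δ_free = αΔT L = 12.8×10⁻⁶ × 154 × 2025 = 3.992 mm.
After closing the 2.7 mm clearance, 3.992 − 2.7 = 1.292 mm of expansion remains to be suppressed by the wall.
Compatibility: PL/(AE) = 1.292 mm, so σ = P/A = E × (1.292/2025) = 132.7 MPa.
P = σA = 132.7 × 2225 = 295.2 kN.

P ≈ 295 kN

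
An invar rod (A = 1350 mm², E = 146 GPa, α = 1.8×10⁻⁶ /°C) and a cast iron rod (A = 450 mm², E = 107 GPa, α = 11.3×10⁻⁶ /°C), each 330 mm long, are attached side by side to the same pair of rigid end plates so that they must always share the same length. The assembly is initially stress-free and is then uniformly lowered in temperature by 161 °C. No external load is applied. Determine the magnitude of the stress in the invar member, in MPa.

Both members must finish at the same length. With the larger α, the cast iron tends to over-contract; the plates restrain it, putting the cast iron in tension and the invar in compression. With no external load the two internal forces are equal and opposite, magnitude P.
Compatibility of the two members (thermal + elastic change equal): (α₁ − α₂)ΔT = P·[1/(A₁E₁) + 1/(A₂E₂)].
|α₁ − α₂|·ΔT = 9.5×10⁻⁶ × 161 = 0.001529.
1/(A₁E₁) + 1/(A₂E₂) = 1/(1350×146×10³) + 1/(450×107×10³) = 2.584×10⁻⁸ N⁻¹.
So P = 0.001529 / 2.584×10⁻⁸ = 59.19 kN.
σ_{invar} = P/A₁ = 59190/1350 = 43.84 MPa, compressive.

σ ≈ 43.8 MPa (compressive)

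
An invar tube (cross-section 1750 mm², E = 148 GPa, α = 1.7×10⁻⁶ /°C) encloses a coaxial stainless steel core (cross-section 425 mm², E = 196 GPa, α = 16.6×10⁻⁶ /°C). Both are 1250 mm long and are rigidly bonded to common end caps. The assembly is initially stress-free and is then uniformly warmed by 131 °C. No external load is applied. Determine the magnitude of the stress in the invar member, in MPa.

Both members must finish at the same length. With the larger α, the stainless steel tends to over-expand; the plates restrain it, putting the stainless steel in compression and the invar in tension. With no external load the two internal forces are equal and opposite, magnitude P.
Compatibility of the two members (thermal + elastic change equal): (α₁ − α₂)ΔT = P·[1/(A₁E₁) + 1/(A₂E₂)].
|α₁ − α₂|·ΔT = 14.9×10⁻⁶ × 131 = 0.001952.
1/(A₁E₁) + 1/(A₂E₂) = 1/(1750×148×10³) + 1/(425×196×10³) = 1.587×10⁻⁸ N⁻¹.
P = 0.001952 / 1.587×10⁻⁸ = 123000 N = 123 kN.
σ_{invar} = P/A₁ = 123000/1750 = 70.3 MPa, tensile.

σ ≈ 70.3 MPa (tensile)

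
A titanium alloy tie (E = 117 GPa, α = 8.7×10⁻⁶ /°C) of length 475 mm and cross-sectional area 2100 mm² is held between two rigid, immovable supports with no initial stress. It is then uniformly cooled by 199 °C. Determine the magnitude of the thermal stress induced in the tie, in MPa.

σ ≈ 203 MPa (tensile)

The supports are rigid, so the total axial strain is zero. The restrained thermal strain is ε = αΔT = 8.7×10⁻⁶ × 199 = 1731.3×10⁻⁶.
The stress required to suppress this strain is σ = Eε = 117×10³ × 1731.3×10⁻⁶ = 202.6 MPa, tensile since the tie is trying to contract.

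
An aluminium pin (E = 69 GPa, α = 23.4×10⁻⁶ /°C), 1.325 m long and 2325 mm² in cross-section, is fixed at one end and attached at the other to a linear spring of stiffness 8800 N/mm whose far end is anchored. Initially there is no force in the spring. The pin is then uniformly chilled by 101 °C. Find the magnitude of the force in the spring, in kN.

P ≈ 25.7 kN

Free thermal contraction: δ_free = αΔT L = 23.4×10⁻⁶ × 101 × 1325 = 3.132 mm.
With a force P in the spring, the elastic change of the pin is PL/(AE) and that of the spring is P/k; compatibility requires their sum to equal δ_free.
So P = δ_free / [L/(AE) + 1/k] = 3.132 / [ 1325/(2325×69×10³) + 1/(8800) ].
P = 3.132 / 0.0001219 = 25690 N.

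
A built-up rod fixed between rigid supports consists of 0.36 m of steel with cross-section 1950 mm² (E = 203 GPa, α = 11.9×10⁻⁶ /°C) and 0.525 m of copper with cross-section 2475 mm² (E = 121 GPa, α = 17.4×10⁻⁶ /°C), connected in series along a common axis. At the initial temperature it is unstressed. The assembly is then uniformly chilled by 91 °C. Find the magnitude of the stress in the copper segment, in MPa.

If the supports were absent, the total length change would be Σ αᵢΔT Lᵢ = 11.9×10⁻⁶×91×360 + 17.4×10⁻⁶×91×525 = 1.221 mm.
Since the ends are fixed, an axial force P builds up, equal in every segment, with P · Σ Lᵢ/(AᵢEᵢ) = δ_free.
Σ Lᵢ/(AᵢEᵢ) = 360/(1950×203×10³) + 525/(2475×121×10³) = 2.663×10⁻⁶ mm/N.
Hence P = δ_free / Σ(L/AE) = 1.221/2.663×10⁻⁶ = 458.6 kN (tensile).
σ_{copper} = P / A = 458600 / 2475 = 185.3 MPa.

σ ≈ 185 MPa (tensile)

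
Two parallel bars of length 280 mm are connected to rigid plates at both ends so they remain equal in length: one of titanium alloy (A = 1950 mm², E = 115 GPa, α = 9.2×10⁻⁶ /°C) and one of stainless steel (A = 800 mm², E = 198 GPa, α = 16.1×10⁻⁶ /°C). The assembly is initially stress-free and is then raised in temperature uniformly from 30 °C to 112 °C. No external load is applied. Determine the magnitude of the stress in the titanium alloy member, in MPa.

σ ≈ 26.9 MPa (tensile)

Equilibrium of a rigid end plate with no external load gives equal and opposite internal forces ±P in the two members. Since α_{stainless steel} > α_{titanium alloy}, heating drives the stainless steel into compression and the titanium alloy into tension.
Setting the final lengths equal and cancelling L: (α₁ − α₂)ΔT = P/(A₁E₁) + P/(A₂E₂).
|α₁ − α₂|·ΔT = 6.9×10⁻⁶ × 82 = 0.0005658.
1/(A₁E₁) + 1/(A₂E₂) = 1/(1950×115×10³) + 1/(800×198×10³) = 1.077×10⁻⁸ N⁻¹.
P = 0.0005658 / 1.077×10⁻⁸ = 52520 N = 52.52 kN.
σ_{titanium alloy} = P/A₁ = 52520/1950 = 26.93 MPa, tensile.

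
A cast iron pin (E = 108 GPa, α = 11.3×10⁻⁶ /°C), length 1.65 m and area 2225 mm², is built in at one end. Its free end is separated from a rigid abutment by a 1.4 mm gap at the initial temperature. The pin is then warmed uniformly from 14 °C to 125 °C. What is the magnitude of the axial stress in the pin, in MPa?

σ ≈ 43.8 MPa (compressive)

Unrestrained expansion: δ_free = αΔT L = 11.3×10⁻⁶ × 111 × 1650 = 2.07 mm.
This exceeds the 1.4 mm gap, so the wall pushes back. The portion of expansion that must be recovered elastically is δ_free − gap = 2.07 − 1.4 = 0.6696 mm.
So σ = E(δ_free − g)/L = 108×10³ × 0.6696/1650 = 43.83 MPa.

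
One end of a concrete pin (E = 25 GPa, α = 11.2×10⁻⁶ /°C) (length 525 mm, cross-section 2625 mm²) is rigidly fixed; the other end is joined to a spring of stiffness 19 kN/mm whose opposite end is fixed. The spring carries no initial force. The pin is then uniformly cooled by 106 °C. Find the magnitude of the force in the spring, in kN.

P ≈ 10.3 kN

The unrestrained thermal change is αΔT L = 11.2×10⁻⁶ × 106 × 525 = 0.6233 mm.
Let P be the tensile force in the spring. The pin extends elastically by PL/(AE) and the spring stretches by P/k; together these equal δ_free.
So P = δ_free / [L/(AE) + 1/k] = 0.6233 / [ 525/(2625×25×10³) + 1/(19×10³) ].
P = 0.6233 / 6.063×10⁻⁵ = 10280 N.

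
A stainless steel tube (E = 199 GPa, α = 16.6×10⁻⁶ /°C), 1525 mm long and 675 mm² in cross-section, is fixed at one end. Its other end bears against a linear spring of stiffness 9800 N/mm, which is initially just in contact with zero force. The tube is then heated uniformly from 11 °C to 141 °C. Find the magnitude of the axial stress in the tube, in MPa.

If the spring were absent the tube would lengthen by αΔT L = 16.6×10⁻⁶ × 130 × 1525 = 3.291 mm.
With a force P in the spring, the elastic change of the tube is PL/(AE) and that of the spring is P/k; compatibility requires their sum to equal δ_free.
P [ L/(AE) + 1/k ] = δ_free → P [ 1525/(675×199×10³) + 1/(9800) ] = 3.291.
P = 3.291 / 0.0001134 = 29020 N.
σ = P/A = 29020/675 = 43 MPa.

σ ≈ 43 MPa (compressive)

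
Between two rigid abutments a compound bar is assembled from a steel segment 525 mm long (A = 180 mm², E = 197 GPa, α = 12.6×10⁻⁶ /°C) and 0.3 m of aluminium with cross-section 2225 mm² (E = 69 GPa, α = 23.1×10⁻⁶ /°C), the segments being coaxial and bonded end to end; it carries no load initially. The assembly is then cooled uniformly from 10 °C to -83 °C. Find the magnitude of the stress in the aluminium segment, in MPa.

With the walls removed the bar would change length by δ_free = Σ αᵢΔT Lᵢ = 12.6×10⁻⁶×93×525 + 23.1×10⁻⁶×93×300 = 1.26 mm.
The rigid supports impose zero overall length change; the single axial force P common to all segments must satisfy P Σ Lᵢ/(AᵢEᵢ) = δ_free.
Σ Lᵢ/(AᵢEᵢ) = 525/(180×197×10³) + 300/(2225×69×10³) = 1.676×10⁻⁵ mm/N.
Hence P = δ_free / Σ(L/AE) = 1.26/1.676×10⁻⁵ = 75.16 kN (tensile).
σ_{aluminium} = P / A = 75160 / 2225 = 33.78 MPa.

σ ≈ 33.8 MPa (tensile)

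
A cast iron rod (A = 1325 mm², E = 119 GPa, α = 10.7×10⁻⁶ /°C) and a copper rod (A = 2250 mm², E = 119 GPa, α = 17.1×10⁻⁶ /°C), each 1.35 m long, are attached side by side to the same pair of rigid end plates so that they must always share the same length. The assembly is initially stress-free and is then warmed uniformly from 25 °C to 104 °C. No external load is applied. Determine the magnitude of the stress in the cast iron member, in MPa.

Equilibrium of a rigid end plate with no external load gives equal and opposite internal forces ±P in the two members. Since α_{copper} > α_{cast iron}, heating drives the copper into compression and the cast iron into tension.
Equating the net (thermal + elastic) strains gives |α₁ − α₂|·ΔT = P·[1/(A₁E₁) + 1/(A₂E₂)].
|α₁ − α₂|·ΔT = 6.4×10⁻⁶ × 79 = 0.0005056.
1/(A₁E₁) + 1/(A₂E₂) = 1/(1325×119×10³) + 1/(2250×119×10³) = 1.008×10⁻⁸ N⁻¹.
P = 0.0005056 / 1.008×10⁻⁸ = 50170 N = 50.17 kN.
σ_{cast iron} = P/A₁ = 50170/1325 = 37.87 MPa, tensile.

σ ≈ 37.9 MPa (tensile)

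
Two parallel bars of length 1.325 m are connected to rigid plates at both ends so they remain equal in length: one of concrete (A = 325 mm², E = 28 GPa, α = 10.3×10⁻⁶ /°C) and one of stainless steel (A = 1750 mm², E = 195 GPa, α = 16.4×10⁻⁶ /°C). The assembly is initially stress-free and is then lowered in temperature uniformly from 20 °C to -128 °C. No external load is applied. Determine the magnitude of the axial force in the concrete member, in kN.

Both members must finish at the same length. With the larger α, the stainless steel tends to over-contract; the plates restrain it, putting the stainless steel in tension and the concrete in compression. With no external load the two internal forces are equal and opposite, magnitude P.
Equating the net (thermal + elastic) strains gives |α₁ − α₂|·ΔT = P·[1/(A₁E₁) + 1/(A₂E₂)].
|α₁ − α₂|·ΔT = 6.1×10⁻⁶ × 148 = 0.0009028.
1/(A₁E₁) + 1/(A₂E₂) = 1/(325×28×10³) + 1/(1750×195×10³) = 1.128×10⁻⁷ N⁻¹.
So P = 0.0009028 / 1.128×10⁻⁷ = 8.002 kN.

P ≈ 8 kN (compressive in the concrete)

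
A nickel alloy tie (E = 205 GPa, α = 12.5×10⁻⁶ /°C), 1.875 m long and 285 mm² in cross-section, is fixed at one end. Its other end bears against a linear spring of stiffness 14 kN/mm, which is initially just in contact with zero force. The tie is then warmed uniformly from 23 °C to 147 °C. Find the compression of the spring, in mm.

δ ≈ 2.01 mm

If the spring were absent the tie would lengthen by αΔT L = 12.5×10⁻⁶ × 124 × 1875 = 2.906 mm.
Let P be the compressive force at the spring. The tie shortens elastically by PL/(AE) and the spring compresses by P/k; together these equal δ_free.
So P = δ_free / [L/(AE) + 1/k] = 2.906 / [ 1875/(285×205×10³) + 1/(14×10³) ].
P = 2.906 / 0.0001035 = 28070 N.
Spring compression = P/k = 28070/(14×10³) = 2.005 mm.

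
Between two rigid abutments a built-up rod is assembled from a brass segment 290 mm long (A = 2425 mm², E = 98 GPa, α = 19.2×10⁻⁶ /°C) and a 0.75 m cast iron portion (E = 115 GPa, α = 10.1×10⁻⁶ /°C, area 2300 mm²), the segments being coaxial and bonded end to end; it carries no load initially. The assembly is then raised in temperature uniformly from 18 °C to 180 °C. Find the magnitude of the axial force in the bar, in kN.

With the walls removed the bar would change length by δ_free = Σ αᵢΔT Lᵢ = 19.2×10⁻⁶×162×290 + 10.1×10⁻⁶×162×750 = 2.129 mm.
Since the ends are fixed, an axial force P builds up, equal in every segment, with P · Σ Lᵢ/(AᵢEᵢ) = δ_free.
The series flexibility is Σ Lᵢ/(AᵢEᵢ) = 290/(2425×98×10³) + 750/(2300×115×10³) = 4.056×10⁻⁶ mm/N.
So P = 2.129 / 4.056×10⁻⁶ = 525 kN, compressive.

P ≈ 525 kN (compressive)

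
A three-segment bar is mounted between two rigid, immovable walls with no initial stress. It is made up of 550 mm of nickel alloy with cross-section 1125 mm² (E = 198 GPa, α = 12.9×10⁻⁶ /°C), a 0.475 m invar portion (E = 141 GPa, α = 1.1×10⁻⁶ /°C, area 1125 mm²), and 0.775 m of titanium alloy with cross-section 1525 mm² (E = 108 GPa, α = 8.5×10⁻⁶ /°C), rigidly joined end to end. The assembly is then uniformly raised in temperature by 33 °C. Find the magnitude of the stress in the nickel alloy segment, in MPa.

If the supports were absent, the total length change would be Σ αᵢΔT Lᵢ = 12.9×10⁻⁶×33×550 + 1.1×10⁻⁶×33×475 + 8.5×10⁻⁶×33×775 = 0.4688 mm.
Since the ends are fixed, an axial force P builds up, equal in every segment, with P · Σ Lᵢ/(AᵢEᵢ) = δ_free.
Σ Lᵢ/(AᵢEᵢ) = 550/(1125×198×10³) + 475/(1125×141×10³) + 775/(1525×108×10³) = 1.017×10⁻⁵ mm/N.
So P = 0.4688 / 1.017×10⁻⁵ = 46.1 kN, compressive.
σ_{nickel alloy} = P / A = 46100 / 1125 = 40.97 MPa.

σ ≈ 41 MPa (compressive)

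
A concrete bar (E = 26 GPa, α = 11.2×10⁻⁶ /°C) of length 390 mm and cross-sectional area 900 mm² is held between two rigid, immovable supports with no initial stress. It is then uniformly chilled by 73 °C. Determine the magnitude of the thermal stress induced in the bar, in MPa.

The supports are rigid, so the total axial strain is zero. The restrained thermal strain is ε = αΔT = 11.2×10⁻⁶ × 73 = 817.6×10⁻⁶.
The stress required to suppress this strain is σ = Eε = 26×10³ × 817.6×10⁻⁶ = 21.26 MPa, tensile since the bar is trying to contract.

σ ≈ 21.3 MPa (tensile)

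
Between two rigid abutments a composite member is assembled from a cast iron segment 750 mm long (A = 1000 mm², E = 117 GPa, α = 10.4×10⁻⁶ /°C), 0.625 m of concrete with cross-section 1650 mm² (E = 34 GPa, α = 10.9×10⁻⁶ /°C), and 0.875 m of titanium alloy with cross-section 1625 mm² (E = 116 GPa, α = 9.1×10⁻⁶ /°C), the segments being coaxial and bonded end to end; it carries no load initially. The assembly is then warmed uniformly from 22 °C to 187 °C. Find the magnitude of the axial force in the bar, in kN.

P ≈ 168 kN (compressive)

Free thermal expansion of the whole bar: Σ αᵢΔT Lᵢ = 10.4×10⁻⁶×165×750 + 10.9×10⁻⁶×165×625 + 9.1×10⁻⁶×165×875 = 3.725 mm.
Since the ends are fixed, an axial force P builds up, equal in every segment, with P · Σ Lᵢ/(AᵢEᵢ) = δ_free.
The series flexibility is Σ Lᵢ/(AᵢEᵢ) = 750/(1000×117×10³) + 625/(1650×34×10³) + 875/(1625×116×10³) = 2.219×10⁻⁵ mm/N.
So P = 3.725 / 2.219×10⁻⁵ = 167.8 kN, compressive.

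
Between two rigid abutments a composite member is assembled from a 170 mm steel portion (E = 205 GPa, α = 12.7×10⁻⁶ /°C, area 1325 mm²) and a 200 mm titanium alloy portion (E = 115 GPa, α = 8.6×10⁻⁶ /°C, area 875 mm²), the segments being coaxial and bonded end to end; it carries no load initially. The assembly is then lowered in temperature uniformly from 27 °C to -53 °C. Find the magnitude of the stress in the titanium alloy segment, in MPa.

σ ≈ 136 MPa (tensile)

Free thermal contraction of the whole bar: Σ αᵢΔT Lᵢ = 12.7×10⁻⁶×80×170 + 8.6×10⁻⁶×80×200 = 0.3103 mm.
Since the ends are fixed, an axial force P builds up, equal in every segment, with P · Σ Lᵢ/(AᵢEᵢ) = δ_free.
Σ Lᵢ/(AᵢEᵢ) = 170/(1325×205×10³) + 200/(875×115×10³) = 2.613×10⁻⁶ mm/N.
Hence P = δ_free / Σ(L/AE) = 0.3103/2.613×10⁻⁶ = 118.7 kN (tensile).
σ_{titanium alloy} = P / A = 118700 / 875 = 135.7 MPa.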